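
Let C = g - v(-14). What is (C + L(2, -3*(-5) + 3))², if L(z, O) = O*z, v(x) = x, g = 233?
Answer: 80089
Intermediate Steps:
C = 247 (C = 233 - 1*(-14) = 233 + 14 = 247)
(C + L(2, -3*(-5) + 3))² = (247 + (-3*(-5) + 3)*2)² = (247 + (15 + 3)*2)² = (247 + 18*2)² = (247 + 36)² = 283² = 80089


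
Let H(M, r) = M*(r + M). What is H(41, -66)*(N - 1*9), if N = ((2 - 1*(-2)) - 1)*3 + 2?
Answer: -2050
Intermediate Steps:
N = 11 (N = ((2 + 2) - 1)*3 + 2 = (4 - 1)*3 + 2 = 3*3 + 2 = 9 + 2 = 11)
H(M, r) = M*(M + r)
H(41, -66)*(N - 1*9) = (41*(41 - 66))*(11 - 1*9) = (41*(-25))*(11 - 9) = -1025*2 = -2050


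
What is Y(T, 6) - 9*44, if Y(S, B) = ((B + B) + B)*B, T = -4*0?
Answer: -288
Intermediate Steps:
T = 0
Y(S, B) = 3*B**2 (Y(S, B) = (2*B + B)*B = (3*B)*B = 3*B**2)
Y(T, 6) - 9*44 = 3*6**2 - 9*44 = 3*36 - 396 = 108 - 396 = -288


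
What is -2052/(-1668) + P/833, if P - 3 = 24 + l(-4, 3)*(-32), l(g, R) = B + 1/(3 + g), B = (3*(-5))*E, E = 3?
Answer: 350804/115787 ≈ 3.0297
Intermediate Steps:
B = -45 (B = (3*(-5))*3 = -15*3 = -45)
l(g, R) = -45 + 1/(3 + g)
P = 1499 (P = 3 + (24 + ((-134 - 45*(-4))/(3 - 4))*(-32)) = 3 + (24 + ((-134 + 180)/(-1))*(-32)) = 3 + (24 - 1*46*(-32)) = 3 + (24 - 46*(-32)) = 3 + (24 + 1472) = 3 + 1496 = 1499)
-2052/(-1668) + P/833 = -2052/(-1668) + 1499/833 = -2052*(-1/1668) + 1499*(1/833) = 171/139 + 1499/833 = 350804/115787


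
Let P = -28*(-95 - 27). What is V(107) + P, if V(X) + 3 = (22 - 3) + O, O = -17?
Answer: 3415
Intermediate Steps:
V(X) = -1 (V(X) = -3 + ((22 - 3) - 17) = -3 + (19 - 17) = -3 + 2 = -1)
P = 3416 (P = -28*(-122) = 3416)
V(107) + P = -1 + 3416 = 3415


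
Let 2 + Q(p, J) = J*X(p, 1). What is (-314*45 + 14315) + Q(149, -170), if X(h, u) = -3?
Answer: 693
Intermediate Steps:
Q(p, J) = -2 - 3*J (Q(p, J) = -2 + J*(-3) = -2 - 3*J)
(-314*45 + 14315) + Q(149, -170) = (-314*45 + 14315) + (-2 - 3*(-170)) = (-14130 + 14315) + (-2 + 510) = 185 + 508 = 693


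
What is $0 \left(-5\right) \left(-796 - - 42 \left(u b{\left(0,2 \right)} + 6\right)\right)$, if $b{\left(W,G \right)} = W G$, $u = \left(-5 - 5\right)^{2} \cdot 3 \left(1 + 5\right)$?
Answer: $0$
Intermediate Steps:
$u = 1800$ ($u = \left(-10\right)^{2} \cdot 3 \cdot 6 = 100 \cdot 3 \cdot 6 = 300 \cdot 6 = 1800$)
$b{\left(W,G \right)} = G W$
$0 \left(-5\right) \left(-796 - - 42 \left(u b{\left(0,2 \right)} + 6\right)\right) = 0 \left(-5\right) \left(-796 - - 42 \left(1800 \cdot 2 \cdot 0 + 6\right)\right) = 0 \left(-796 - - 42 \left(1800 \cdot 0 + 6\right)\right) = 0 \left(-796 - - 42 \left(0 + 6\right)\right) = 0 \left(-796 - \left(-42\right) 6\right) = 0 \left(-796 - -252\right) = 0 \left(-796 + 252\right) = 0 \left(-544\right) = 0$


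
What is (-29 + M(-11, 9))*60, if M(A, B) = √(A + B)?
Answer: -1740 + 60*I*√2 ≈ -1740.0 + 84.853*I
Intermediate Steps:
(-29 + M(-11, 9))*60 = (-29 + √(-11 + 9))*60 = (-29 + √(-2))*60 = (-29 + I*√2)*60 = -1740 + 60*I*√2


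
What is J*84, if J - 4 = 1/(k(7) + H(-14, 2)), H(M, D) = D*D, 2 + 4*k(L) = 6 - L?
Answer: 4704/13 ≈ 361.85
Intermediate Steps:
k(L) = 1 - L/4 (k(L) = -½ + (6 - L)/4 = -½ + (3/2 - L/4) = 1 - L/4)
H(M, D) = D²
J = 56/13 (J = 4 + 1/((1 - ¼*7) + 2²) = 4 + 1/((1 - 7/4) + 4) = 4 + 1/(-¾ + 4) = 4 + 1/(13/4) = 4 + 4/13 = 56/13 ≈ 4.3077)
J*84 = (56/13)*84 = 4704/13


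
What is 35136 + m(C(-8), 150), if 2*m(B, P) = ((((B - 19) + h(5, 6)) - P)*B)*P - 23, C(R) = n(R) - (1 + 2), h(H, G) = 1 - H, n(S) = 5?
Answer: 18949/2 ≈ 9474.5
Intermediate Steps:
C(R) = 2 (C(R) = 5 - (1 + 2) = 5 - 1*3 = 5 - 3 = 2)
m(B, P) = -23/2 + B*P*(-23 + B - P)/2 (m(B, P) = (((((B - 19) + (1 - 1*5)) - P)*B)*P - 23)/2 = (((((-19 + B) + (1 - 5)) - P)*B)*P - 23)/2 = (((((-19 + B) - 4) - P)*B)*P - 23)/2 = ((((-23 + B) - P)*B)*P - 23)/2 = (((-23 + B - P)*B)*P - 23)/2 = ((B*(-23 + B - P))*P - 23)/2 = (B*P*(-23 + B - P) - 23)/2 = (-23 + B*P*(-23 + B - P))/2 = -23/2 + B*P*(-23 + B - P)/2)
35136 + m(C(-8), 150) = 35136 + (-23/2 + (½)*150*2² - 23/2*2*150 - ½*2*150²) = 35136 + (-23/2 + (½)*150*4 - 3450 - ½*2*22500) = 35136 + (-23/2 + 300 - 3450 - 22500) = 35136 - 51323/2 = 18949/2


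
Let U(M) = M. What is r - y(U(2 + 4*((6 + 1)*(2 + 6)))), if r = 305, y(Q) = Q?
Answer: 79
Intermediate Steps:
r - y(U(2 + 4*((6 + 1)*(2 + 6)))) = 305 - (2 + 4*((6 + 1)*(2 + 6))) = 305 - (2 + 4*(7*8)) = 305 - (2 + 4*56) = 305 - (2 + 224) = 305 - 1*226 = 305 - 226 = 79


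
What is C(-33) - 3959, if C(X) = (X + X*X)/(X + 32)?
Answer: -5015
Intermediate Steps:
C(X) = (X + X²)/(32 + X)
C(-33) - 3959 = -33*(1 - 33)/(32 - 33) - 3959 = -33*(-32)/(-1) - 3959 = -33*(-1)*(-32) - 3959 = -1056 - 3959 = -5015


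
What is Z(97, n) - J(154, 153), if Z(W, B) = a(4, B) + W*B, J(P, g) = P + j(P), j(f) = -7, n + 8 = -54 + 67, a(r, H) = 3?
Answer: 341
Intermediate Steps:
n = 5 (n = -8 + (-54 + 67) = -8 + 13 = 5)
J(P, g) = -7 + P (J(P, g) = P - 7 = -7 + P)
Z(W, B) = 3 + B*W (Z(W, B) = 3 + W*B = 3 + B*W)
Z(97, n) - J(154, 153) = (3 + 5*97) - (-7 + 154) = (3 + 485) - 1*147 = 488 - 147 = 341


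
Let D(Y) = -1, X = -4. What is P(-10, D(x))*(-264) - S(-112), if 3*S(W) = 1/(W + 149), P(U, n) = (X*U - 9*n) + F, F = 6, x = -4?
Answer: -1611721/111 ≈ -14520.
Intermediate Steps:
P(U, n) = 6 - 9*n - 4*U (P(U, n) = (-4*U - 9*n) + 6 = (-9*n - 4*U) + 6 = 6 - 9*n - 4*U)
S(W) = 1/(3*(149 + W)) (S(W) = 1/(3*(W + 149)) = 1/(3*(149 + W)))
P(-10, D(x))*(-264) - S(-112) = (6 - 9*(-1) - 4*(-10))*(-264) - 1/(3*(149 - 112)) = (6 + 9 + 40)*(-264) - 1/(3*37) = 55*(-264) - 1/(3*37) = -14520 - 1*1/111 = -14520 - 1/111 = -1611721/111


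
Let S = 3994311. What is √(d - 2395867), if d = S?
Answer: 2*√399611 ≈ 1264.3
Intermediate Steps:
d = 3994311
√(d - 2395867) = √(3994311 - 2395867) = √1598444 = 2*√399611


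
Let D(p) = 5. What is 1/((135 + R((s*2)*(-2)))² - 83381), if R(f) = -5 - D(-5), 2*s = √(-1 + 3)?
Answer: -1/67756 ≈ -1.4759e-5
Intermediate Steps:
s = √2/2 (s = √(-1 + 3)/2 = √2/2 ≈ 0.70711)
R(f) = -10 (R(f) = -5 - 1*5 = -5 - 5 = -10)
1/((135 + R((s*2)*(-2)))² - 83381) = 1/((135 - 10)² - 83381) = 1/(125² - 83381) = 1/(15625 - 83381) = 1/(-67756) = -1/67756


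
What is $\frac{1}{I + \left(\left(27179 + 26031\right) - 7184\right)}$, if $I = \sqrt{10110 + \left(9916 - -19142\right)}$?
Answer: $\frac{2557}{117686306} - \frac{4 \sqrt{17}}{176529459} \approx 2.1634 \cdot 10^{-5}$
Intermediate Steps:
$I = 48 \sqrt{17}$ ($I = \sqrt{10110 + \left(9916 + 19142\right)} = \sqrt{10110 + 29058} = \sqrt{39168} = 48 \sqrt{17} \approx 197.91$)
$\frac{1}{I + \left(\left(27179 + 26031\right) - 7184\right)} = \frac{1}{48 \sqrt{17} + \left(\left(27179 + 26031\right) - 7184\right)} = \frac{1}{48 \sqrt{17} + \left(53210 - 7184\right)} = \frac{1}{48 \sqrt{17} + 46026} = \frac{1}{46026 + 48 \sqrt{17}}$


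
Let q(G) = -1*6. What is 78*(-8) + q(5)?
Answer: -630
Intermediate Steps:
q(G) = -6
78*(-8) + q(5) = 78*(-8) - 6 = -624 - 6 = -630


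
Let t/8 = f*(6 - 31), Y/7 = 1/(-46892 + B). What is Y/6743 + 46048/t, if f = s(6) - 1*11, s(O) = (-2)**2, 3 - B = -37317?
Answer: 371515239751/11295199300 ≈ 32.891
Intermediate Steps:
B = 37320 (B = 3 - 1*(-37317) = 3 + 37317 = 37320)
Y = -7/9572 (Y = 7/(-46892 + 37320) = 7/(-9572) = 7*(-1/9572) = -7/9572 ≈ -0.00073130)
s(O) = 4
f = -7 (f = 4 - 1*11 = 4 - 11 = -7)
t = 1400 (t = 8*(-7*(6 - 31)) = 8*(-7*(-25)) = 8*175 = 1400)
Y/6743 + 46048/t = -7/9572/6743 + 46048/1400 = -7/9572*1/6743 + 46048*(1/1400) = -7/64543996 + 5756/175 = 371515239751/11295199300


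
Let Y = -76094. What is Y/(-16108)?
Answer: 38047/8054 ≈ 4.7240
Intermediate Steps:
Y/(-16108) = -76094/(-16108) = -76094*(-1/16108) = 38047/8054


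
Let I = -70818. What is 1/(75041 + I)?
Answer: 1/4223 ≈ 0.00023680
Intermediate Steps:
1/(75041 + I) = 1/(75041 - 70818) = 1/4223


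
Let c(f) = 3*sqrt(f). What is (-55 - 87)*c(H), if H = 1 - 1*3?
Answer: -426*I*sqrt(2) ≈ -602.46*I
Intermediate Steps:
H = -2 (H = 1 - 3 = -2)
(-55 - 87)*c(H) = (-55 - 87)*(3*sqrt(-2)) = -426*I*sqrt(2)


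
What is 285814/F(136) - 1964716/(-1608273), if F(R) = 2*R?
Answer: 230100670987/218725128 ≈ 1052.0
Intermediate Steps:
285814/F(136) - 1964716/(-1608273) = 285814/((2*136)) - 1964716/(-1608273) = 285814/272 - 1964716*(-1/1608273) = 285814*(1/272) + 1964716/1608273 = 142907/136 + 1964716/1608273 = 230100670987/218725128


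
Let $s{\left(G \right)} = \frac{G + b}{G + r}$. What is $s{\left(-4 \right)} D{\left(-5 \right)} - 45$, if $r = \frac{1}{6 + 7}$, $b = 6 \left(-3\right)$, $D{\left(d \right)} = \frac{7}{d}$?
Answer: $- \frac{13477}{255} \approx -52.851$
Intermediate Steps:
$b = -18$
$r = \frac{1}{13} \approx 0.076923$
$s{\left(G \right)} = \frac{-18 + G}{\frac{1}{13} + G}$ ($s{\left(G \right)} = \frac{G - 18}{G + \frac{1}{13}} = \frac{-18 + G}{\frac{1}{13} + G}$)
$s{\left(-4 \right)} D{\left(-5 \right)} - 45 = \frac{13 \left(-18 - 4\right)}{1 + 13 \left(-4\right)} \frac{7}{-5} - 45 = 13 \frac{1}{1 - 52} \left(-22\right) 7 \left(- \frac{1}{5}\right) - 45 = 13 \frac{1}{-51} \left(-22\right) \left(- \frac{7}{5}\right) - 45 = 13 \left(- \frac{1}{51}\right) \left(-22\right) \left(- \frac{7}{5}\right) - 45 = \frac{286}{51} \left(- \frac{7}{5}\right) - 45 = - \frac{2002}{255} - 45 = - \frac{13477}{255}$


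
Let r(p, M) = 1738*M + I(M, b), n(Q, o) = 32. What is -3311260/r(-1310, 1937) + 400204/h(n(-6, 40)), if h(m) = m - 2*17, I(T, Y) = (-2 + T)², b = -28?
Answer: -1422874805822/7110731 ≈ -2.0010e+5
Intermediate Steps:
r(p, M) = (-2 + M)² + 1738*M (r(p, M) = 1738*M + (-2 + M)² = (-2 + M)² + 1738*M)
h(m) = -34 + m (h(m) = m - 34 = -34 + m)
-3311260/r(-1310, 1937) + 400204/h(n(-6, 40)) = -3311260/((-2 + 1937)² + 1738*1937) + 400204/(-34 + 32) = -3311260/(1935² + 3366506) + 400204/(-2) = -3311260/(3744225 + 3366506) + 400204*(-½) = -3311260/7110731 - 200102 = -1422874805822/7110731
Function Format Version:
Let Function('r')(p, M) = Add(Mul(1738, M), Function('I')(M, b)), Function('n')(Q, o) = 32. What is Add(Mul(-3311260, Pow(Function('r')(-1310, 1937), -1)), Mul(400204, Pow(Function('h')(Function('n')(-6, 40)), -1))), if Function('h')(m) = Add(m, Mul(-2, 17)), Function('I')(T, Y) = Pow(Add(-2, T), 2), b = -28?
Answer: Rational(-1422874805822, 7110731) ≈ -2.0010e+5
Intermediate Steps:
Function('r')(p, M) = Add(Pow(Add(-2, M), 2), Mul(1738, M)) (Function('r')(p, M) = Add(Mul(1738, M), Pow(Add(-2, M), 2)) = Add(Pow(Add(-2, M), 2), Mul(1738, M)))
Function('h')(m) = Add(-34, m) (Function('h')(m) = Add(m, -34) = Add(-34, m))
Add(Mul(-3311260, Pow(Function('r')(-1310, 1937), -1)), Mul(400204, Pow(Function('h')(Function('n')(-6, 40)), -1))) = Add(Mul(-3311260, Pow(Add(Pow(Add(-2, 1937), 2), Mul(1738, 1937)), -1)), Mul(400204, Pow(Add(-34, 32), -1))) = Add(Mul(-3311260, Pow(Add(Pow(1935, 2), 3366506), -1)), Mul(400204, Pow(-2, -1))) = Add(Mul(-3311260, Pow(Add(3744225, 3366506), -1)), Mul(400204, Rational(-1, 2))) = Add(Mul(-3311260, Pow(7110731, -1)), -200102) = Add(Mul(-3311260, Rational(1, 7110731)), -200102) = Add(Rational(-3311260, 7110731), -200102) = Rational(-1422874805822, 7110731)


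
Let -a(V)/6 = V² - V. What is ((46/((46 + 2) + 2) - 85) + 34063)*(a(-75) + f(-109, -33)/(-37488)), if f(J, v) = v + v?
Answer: -16501521859327/14200 ≈ -1.1621e+9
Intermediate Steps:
f(J, v) = 2*v
a(V) = -6*V² + 6*V (a(V) = -6*(V² - V) = -6*V² + 6*V)
((46/((46 + 2) + 2) - 85) + 34063)*(a(-75) + f(-109, -33)/(-37488)) = ((46/((46 + 2) + 2) - 85) + 34063)*(6*(-75)*(1 - 1*(-75)) + (2*(-33))/(-37488)) = ((46/(48 + 2) - 85) + 34063)*(6*(-75)*(1 + 75) - 66*(-1/37488)) = ((46/50 - 85) + 34063)*(6*(-75)*76 + 1/568) = (((1/50)*46 - 85) + 34063)*(-34200 + 1/568) = ((23/25 - 85) + 34063)*(-19425599/568) = (-2102/25 + 34063)*(-19425599/568) = (849473/25)*(-19425599/568) = -16501521859327/14200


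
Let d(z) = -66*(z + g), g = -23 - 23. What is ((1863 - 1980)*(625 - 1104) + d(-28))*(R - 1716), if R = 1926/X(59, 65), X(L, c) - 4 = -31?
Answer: -108896858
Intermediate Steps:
g = -46
X(L, c) = -27 (X(L, c) = 4 - 31 = -27)
d(z) = 3036 - 66*z (d(z) = -66*(z - 46) = -66*(-46 + z) = 3036 - 66*z)
R = -214/3 (R = 1926/(-27) = 1926*(-1/27) = -214/3 ≈ -71.333)
((1863 - 1980)*(625 - 1104) + d(-28))*(R - 1716) = ((1863 - 1980)*(625 - 1104) + (3036 - 66*(-28)))*(-214/3 - 1716) = (-117*(-479) + (3036 + 1848))*(-5362/3) = (56043 + 4884)*(-5362/3) = 60927*(-5362/3) = -108896858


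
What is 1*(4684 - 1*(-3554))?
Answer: 8238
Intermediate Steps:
1*(4684 - 1*(-3554)) = 1*(4684 + 3554) = 1*8238 = 8238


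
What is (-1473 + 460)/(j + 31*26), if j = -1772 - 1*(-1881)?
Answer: -1013/915 ≈ -1.1071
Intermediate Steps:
j = 109 (j = -1772 + 1881 = 109)
(-1473 + 460)/(j + 31*26) = (-1473 + 460)/(109 + 31*26) = -1013/(109 + 806) = -1013/915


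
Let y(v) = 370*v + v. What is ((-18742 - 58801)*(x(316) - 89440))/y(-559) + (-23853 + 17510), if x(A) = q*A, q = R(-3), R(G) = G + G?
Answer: -1199705125/29627 ≈ -40494.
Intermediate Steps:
R(G) = 2*G
q = -6 (q = 2*(-3) = -6)
y(v) = 371*v
x(A) = -6*A
((-18742 - 58801)*(x(316) - 89440))/y(-559) + (-23853 + 17510) = ((-18742 - 58801)*(-6*316 - 89440))/((371*(-559))) + (-23853 + 17510) = -77543*(-1896 - 89440)/(-207389) - 6343 = -77543*(-91336)*(-1/207389) - 6343 = 7082467448*(-1/207389) - 6343 = -1011781064/29627 - 6343 = -1199705125/29627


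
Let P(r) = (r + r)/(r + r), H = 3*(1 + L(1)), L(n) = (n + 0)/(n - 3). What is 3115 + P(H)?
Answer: 3116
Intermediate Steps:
L(n) = n/(-3 + n)
H = 3/2 (H = 3*(1 + 1/(-3 + 1)) = 3*(1 + 1/(-2)) = 3*(1 + 1*(-½)) = 3*(1 - ½) = 3*(½) = 3/2 ≈ 1.5000)
P(r) = 1 (P(r) = (2*r)/((2*r)) = (2*r)*(1/(2*r)) = 1)
3115 + P(H) = 3115 + 1 = 3116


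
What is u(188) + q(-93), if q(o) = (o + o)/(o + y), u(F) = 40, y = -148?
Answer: 9826/241 ≈ 40.772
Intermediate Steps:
q(o) = 2*o/(-148 + o) (q(o) = (o + o)/(o - 148) = (2*o)/(-148 + o) = 2*o/(-148 + o))
u(188) + q(-93) = 40 + 2*(-93)/(-148 - 93) = 40 + 2*(-93)/(-241) = 40 + 2*(-93)*(-1/241) = 40 + 186/241 = 9826/241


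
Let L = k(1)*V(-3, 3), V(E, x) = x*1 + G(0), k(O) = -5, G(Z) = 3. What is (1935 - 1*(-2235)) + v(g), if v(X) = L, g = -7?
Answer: 4140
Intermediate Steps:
V(E, x) = 3 + x (V(E, x) = x*1 + 3 = x + 3 = 3 + x)
L = -30 (L = -5*(3 + 3) = -5*6 = -30)
v(X) = -30
(1935 - 1*(-2235)) + v(g) = (1935 - 1*(-2235)) - 30 = (1935 + 2235) - 30 = 4170 - 30 = 4140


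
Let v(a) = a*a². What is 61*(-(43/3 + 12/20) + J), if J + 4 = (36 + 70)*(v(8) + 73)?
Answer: 56721826/15 ≈ 3.7815e+6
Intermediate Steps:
v(a) = a³
J = 62006 (J = -4 + (36 + 70)*(8³ + 73) = -4 + 106*(512 + 73) = -4 + 106*585 = -4 + 62010 = 62006)
61*(-(43/3 + 12/20) + J) = 61*(-(43/3 + 12/20) + 62006) = 61*(-(43*(⅓) + 12*(1/20)) + 62006) = 61*(-(43/3 + ⅗) + 62006) = 61*(-1*224/15 + 62006) = 61*(-224/15 + 62006) = 61*(929866/15) = 56721826/15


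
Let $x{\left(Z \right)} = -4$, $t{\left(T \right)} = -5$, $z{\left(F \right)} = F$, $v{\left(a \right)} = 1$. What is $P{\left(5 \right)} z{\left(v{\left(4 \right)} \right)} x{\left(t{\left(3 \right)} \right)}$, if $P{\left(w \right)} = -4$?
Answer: $16$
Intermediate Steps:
$P{\left(5 \right)} z{\left(v{\left(4 \right)} \right)} x{\left(t{\left(3 \right)} \right)} = \left(-4\right) 1 \left(-4\right) = \left(-4\right) \left(-4\right) = 16$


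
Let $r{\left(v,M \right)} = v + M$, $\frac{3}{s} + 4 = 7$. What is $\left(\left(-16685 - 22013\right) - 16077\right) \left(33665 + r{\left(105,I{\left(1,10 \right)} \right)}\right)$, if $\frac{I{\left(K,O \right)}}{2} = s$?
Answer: $-1849861300$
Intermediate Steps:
$s = 1$ ($s = \frac{3}{-4 + 7} = \frac{3}{3} = 3 \cdot \frac{1}{3} = 1$)
$I{\left(K,O \right)} = 2$ ($I{\left(K,O \right)} = 2 \cdot 1 = 2$)
$r{\left(v,M \right)} = M + v$
$\left(\left(-16685 - 22013\right) - 16077\right) \left(33665 + r{\left(105,I{\left(1,10 \right)} \right)}\right) = \left(\left(-16685 - 22013\right) - 16077\right) \left(33665 + \left(2 + 105\right)\right) = \left(-38698 - 16077\right) \left(33665 + 107\right) = \left(-54775\right) 33772 = -1849861300$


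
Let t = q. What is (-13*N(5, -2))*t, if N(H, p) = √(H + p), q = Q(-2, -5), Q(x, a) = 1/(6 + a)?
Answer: -13*√3 ≈ -22.517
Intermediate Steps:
q = 1 (q = 1/(6 - 5) = 1/1 = 1)
t = 1
(-13*N(5, -2))*t = -13*√(5 - 2)*1 = -13*√3*1 = -13*√3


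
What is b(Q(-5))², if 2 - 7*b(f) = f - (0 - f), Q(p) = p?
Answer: 144/49 ≈ 2.9388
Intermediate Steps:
b(f) = 2/7 - 2*f/7 (b(f) = 2/7 - (f - (0 - f))/7 = 2/7 - (f - (-1)*f)/7 = 2/7 - (f + f)/7 = 2/7 - 2*f/7)
b(Q(-5))² = (2/7 - 2/7*(-5))² = (2/7 + 10/7)² = (12/7)² = 144/49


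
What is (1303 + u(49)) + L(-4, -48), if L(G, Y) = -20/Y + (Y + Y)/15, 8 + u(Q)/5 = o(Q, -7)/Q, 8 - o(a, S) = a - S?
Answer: 3681229/2940 ≈ 1252.1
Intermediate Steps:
o(a, S) = 8 + S - a (o(a, S) = 8 - (a - S) = 8 + (S - a) = 8 + S - a)
u(Q) = -40 + 5*(1 - Q)/Q (u(Q) = -40 + 5*((8 - 7 - Q)/Q) = -40 + 5*((1 - Q)/Q) = -40 + 5*(1 - Q)/Q)
L(G, Y) = -20/Y + 2*Y/15 (L(G, Y) = -20/Y + (2*Y)*(1/15) = -20/Y + 2*Y/15)
(1303 + u(49)) + L(-4, -48) = (1303 + (-45 + 5/49)) + (-20/(-48) + (2/15)*(-48)) = (1303 + (-45 + 5*(1/49))) + (-20*(-1/48) - 32/5) = (1303 + (-45 + 5/49)) + (5/12 - 32/5) = (1303 - 2200/49) - 359/60 = 61647/49 - 359/60 = 3681229/2940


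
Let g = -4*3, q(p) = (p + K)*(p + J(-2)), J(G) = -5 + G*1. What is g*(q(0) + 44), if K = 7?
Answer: 60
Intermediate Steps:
J(G) = -5 + G
q(p) = (-7 + p)*(7 + p) (q(p) = (p + 7)*(p + (-5 - 2)) = (7 + p)*(p - 7) = (7 + p)*(-7 + p) = (-7 + p)*(7 + p))
g = -12
g*(q(0) + 44) = -12*((-49 + 0²) + 44) = -12*((-49 + 0) + 44) = -12*(-49 + 44) = -12*(-5) = 60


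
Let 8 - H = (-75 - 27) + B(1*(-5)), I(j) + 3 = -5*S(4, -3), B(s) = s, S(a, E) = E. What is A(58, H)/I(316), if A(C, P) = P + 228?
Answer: 343/12 ≈ 28.583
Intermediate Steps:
I(j) = 12 (I(j) = -3 - 5*(-3) = -3 + 15 = 12)
H = 115 (H = 8 - ((-75 - 27) + 1*(-5)) = 8 - (-102 - 5) = 8 - 1*(-107) = 8 + 107 = 115)
A(C, P) = 228 + P
A(58, H)/I(316) = (228 + 115)/12 = 343*(1/12) = 343/12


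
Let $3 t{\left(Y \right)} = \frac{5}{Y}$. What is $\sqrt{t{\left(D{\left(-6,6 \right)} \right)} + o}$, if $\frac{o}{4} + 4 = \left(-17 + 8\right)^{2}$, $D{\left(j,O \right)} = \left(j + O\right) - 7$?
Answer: $\frac{\sqrt{135723}}{21} \approx 17.543$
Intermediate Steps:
$D{\left(j,O \right)} = -7 + O + j$ ($D{\left(j,O \right)} = \left(O + j\right) - 7 = -7 + O + j$)
$t{\left(Y \right)} = \frac{5}{3 Y}$ ($t{\left(Y \right)} = \frac{5 \frac{1}{Y}}{3} = \frac{5}{3 Y}$)
$o = 308$ ($o = -16 + 4 \left(-17 + 8\right)^{2} = -16 + 4 \left(-9\right)^{2} = -16 + 4 \cdot 81 = -16 + 324 = 308$)
$\sqrt{t{\left(D{\left(-6,6 \right)} \right)} + o} = \sqrt{\frac{5}{3 \left(-7 + 6 - 6\right)} + 308} = \sqrt{\frac{5}{3 \left(-7\right)} + 308} = \sqrt{\frac{5}{3} \left(- \frac{1}{7}\right) + 308} = \sqrt{- \frac{5}{21} + 308} = \sqrt{\frac{6463}{21}} = \frac{\sqrt{135723}}{21}$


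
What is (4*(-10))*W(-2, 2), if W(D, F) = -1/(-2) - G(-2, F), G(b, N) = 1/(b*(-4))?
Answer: -15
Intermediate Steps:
G(b, N) = -1/(4*b) (G(b, N) = 1/(-4*b) = -1/(4*b))
W(D, F) = 3/8 (W(D, F) = -1/(-2) - (-1)/(4*(-2)) = -1*(-½) - (-1)*(-1)/(4*2) = ½ - 1*⅛ = ½ - ⅛ = 3/8)
(4*(-10))*W(-2, 2) = (4*(-10))*(3/8) = -40*3/8 = -15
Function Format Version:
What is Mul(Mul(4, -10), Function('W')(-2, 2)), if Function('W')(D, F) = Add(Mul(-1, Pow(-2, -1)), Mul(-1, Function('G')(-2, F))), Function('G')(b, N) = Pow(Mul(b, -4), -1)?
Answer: -15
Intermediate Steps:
Function('G')(b, N) = Mul(Rational(-1, 4), Pow(b, -1)) (Function('G')(b, N) = Pow(Mul(-4, b), -1) = Mul(Rational(-1, 4), Pow(b, -1)))
Function('W')(D, F) = Rational(3, 8) (Function('W')(D, F) = Add(Mul(-1, Pow(-2, -1)), Mul(-1, Mul(Rational(-1, 4), Pow(-2, -1)))) = Add(Mul(-1, Rational(-1, 2)), Mul(-1, Mul(Rational(-1, 4), Rational(-1, 2)))) = Add(Rational(1, 2), Mul(-1, Rational(1, 8))) = Add(Rational(1, 2), Rational(-1, 8)) = Rational(3, 8))
Mul(Mul(4, -10), Function('W')(-2, 2)) = Mul(Mul(4, -10), Rational(3, 8)) = Mul(-40, Rational(3, 8)) = -15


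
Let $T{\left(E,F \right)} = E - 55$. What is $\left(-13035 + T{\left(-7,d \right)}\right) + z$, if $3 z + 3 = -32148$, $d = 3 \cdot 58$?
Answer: $-23814$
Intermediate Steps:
$d = 174$
$z = -10717$ ($z = -1 + \frac{1}{3} \left(-32148\right) = -1 - 10716 = -10717$)
$T{\left(E,F \right)} = -55 + E$
$\left(-13035 + T{\left(-7,d \right)}\right) + z = \left(-13035 - 62\right) - 10717 = -13097 - 10717 = -23814$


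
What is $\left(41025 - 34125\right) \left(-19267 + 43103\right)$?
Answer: $164468400$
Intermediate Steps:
$\left(41025 - 34125\right) \left(-19267 + 43103\right) = 6900 \cdot 23836 = 164468400$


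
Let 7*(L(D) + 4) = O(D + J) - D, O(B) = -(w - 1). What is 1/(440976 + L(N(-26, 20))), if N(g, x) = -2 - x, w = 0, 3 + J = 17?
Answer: 7/3086827 ≈ 2.2677e-6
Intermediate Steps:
J = 14 (J = -3 + 17 = 14)
O(B) = 1 (O(B) = -(0 - 1) = -1*(-1) = 1)
L(D) = -27/7 - D/7 (L(D) = -4 + (1 - D)/7 = -4 + (⅐ - D/7) = -27/7 - D/7)
1/(440976 + L(N(-26, 20))) = 1/(440976 + (-27/7 - (-2 - 1*20)/7)) = 1/(440976 + (-27/7 - (-2 - 20)/7)) = 1/(440976 + (-27/7 - ⅐*(-22))) = 1/(440976 + (-27/7 + 22/7)) = 1/(440976 - 5/7) = 1/(3086827/7) = 7/3086827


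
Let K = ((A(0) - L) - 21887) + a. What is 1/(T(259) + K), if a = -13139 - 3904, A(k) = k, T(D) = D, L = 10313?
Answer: -1/48984 ≈ -2.0415e-5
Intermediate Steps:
a = -17043
K = -49243 (K = ((0 - 1*10313) - 21887) - 17043 = ((0 - 10313) - 21887) - 17043 = (-10313 - 21887) - 17043 = -32200 - 17043 = -49243)
1/(T(259) + K) = 1/(259 - 49243) = 1/(-48984) = -1/48984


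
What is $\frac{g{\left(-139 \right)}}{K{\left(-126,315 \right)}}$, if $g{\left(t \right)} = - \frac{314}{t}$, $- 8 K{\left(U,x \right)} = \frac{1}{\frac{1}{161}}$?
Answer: $- \frac{2512}{22379} \approx -0.11225$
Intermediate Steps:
$K{\left(U,x \right)} = - \frac{161}{8}$ ($K{\left(U,x \right)} = - \frac{1}{8 \cdot \frac{1}{161}} = - \frac{\frac{1}{\frac{1}{161}}}{8} = \left(- \frac{1}{8}\right) 161 = - \frac{161}{8}$)
$\frac{g{\left(-139 \right)}}{K{\left(-126,315 \right)}} = \frac{\left(-314\right) \frac{1}{-139}}{- \frac{161}{8}} = \left(-314\right) \left(- \frac{1}{139}\right) \left(- \frac{8}{161}\right) = \frac{314}{139} \left(- \frac{8}{161}\right) = - \frac{2512}{22379}$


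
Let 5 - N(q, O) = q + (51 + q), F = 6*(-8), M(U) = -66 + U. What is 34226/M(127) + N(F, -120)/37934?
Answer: 649166067/1156987 ≈ 561.08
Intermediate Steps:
F = -48
N(q, O) = -46 - 2*q (N(q, O) = 5 - (q + (51 + q)) = 5 - (51 + 2*q) = 5 + (-51 - 2*q) = -46 - 2*q)
34226/M(127) + N(F, -120)/37934 = 34226/(-66 + 127) + (-46 - 2*(-48))/37934 = 34226/61 + (-46 + 96)*(1/37934) = 34226*(1/61) + 50*(1/37934) = 34226/61 + 25/18967 = 649166067/1156987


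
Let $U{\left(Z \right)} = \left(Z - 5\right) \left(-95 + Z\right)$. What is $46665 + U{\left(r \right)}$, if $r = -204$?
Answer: $109156$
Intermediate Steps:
$U{\left(Z \right)} = \left(-95 + Z\right) \left(-5 + Z\right)$ ($U{\left(Z \right)} = \left(-5 + Z\right) \left(-95 + Z\right) = \left(-95 + Z\right) \left(-5 + Z\right)$)
$46665 + U{\left(r \right)} = 46665 + \left(475 + \left(-204\right)^{2} - -20400\right) = 46665 + \left(475 + 41616 + 20400\right) = 46665 + 62491 = 109156$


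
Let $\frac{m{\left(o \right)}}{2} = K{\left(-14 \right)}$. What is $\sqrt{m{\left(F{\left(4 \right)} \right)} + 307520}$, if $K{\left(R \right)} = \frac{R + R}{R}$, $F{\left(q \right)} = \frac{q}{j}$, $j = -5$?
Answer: $14 \sqrt{1569} \approx 554.55$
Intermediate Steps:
$F{\left(q \right)} = - \frac{q}{5}$ ($F{\left(q \right)} = \frac{q}{-5} = q \left(- \frac{1}{5}\right) = - \frac{q}{5}$)
$K{\left(R \right)} = 2$ ($K{\left(R \right)} = \frac{2 R}{R} = 2$)
$m{\left(o \right)} = 4$ ($m{\left(o \right)} = 2 \cdot 2 = 4$)
$\sqrt{m{\left(F{\left(4 \right)} \right)} + 307520} = \sqrt{4 + 307520} = \sqrt{307524} = 14 \sqrt{1569}$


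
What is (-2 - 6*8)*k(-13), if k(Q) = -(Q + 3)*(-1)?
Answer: 500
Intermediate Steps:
k(Q) = 3 + Q (k(Q) = -(3 + Q)*(-1) = (-3 - Q)*(-1) = 3 + Q)
(-2 - 6*8)*k(-13) = (-2 - 6*8)*(3 - 13) = (-2 - 48)*(-10) = -50*(-10) = 500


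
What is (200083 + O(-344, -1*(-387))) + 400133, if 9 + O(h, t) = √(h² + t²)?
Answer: 600207 + 43*√145 ≈ 6.0073e+5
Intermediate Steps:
O(h, t) = -9 + √(h² + t²)
(200083 + O(-344, -1*(-387))) + 400133 = (200083 + (-9 + √((-344)² + (-1*(-387))²))) + 400133 = (200083 + (-9 + √(118336 + 387²))) + 400133 = (200083 + (-9 + √(118336 + 149769))) + 400133 = (200083 + (-9 + √268105)) + 400133 = (200083 + (-9 + 43*√145)) + 400133 = (200074 + 43*√145) + 400133 = 600207 + 43*√145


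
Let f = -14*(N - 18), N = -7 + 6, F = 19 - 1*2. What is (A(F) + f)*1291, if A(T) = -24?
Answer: 312422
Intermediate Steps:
F = 17 (F = 19 - 2 = 17)
N = -1
f = 266 (f = -14*(-1 - 18) = -14*(-19) = 266)
(A(F) + f)*1291 = (-24 + 266)*1291 = 242*1291 = 312422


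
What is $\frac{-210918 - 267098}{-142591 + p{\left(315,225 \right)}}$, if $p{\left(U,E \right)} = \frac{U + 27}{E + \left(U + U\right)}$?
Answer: $\frac{2390080}{712953} \approx 3.3524$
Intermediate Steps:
$p{\left(U,E \right)} = \frac{27 + U}{E + 2 U}$
$\frac{-210918 - 267098}{-142591 + p{\left(315,225 \right)}} = \frac{-210918 - 267098}{-142591 + \frac{27 + 315}{225 + 2 \cdot 315}} = - \frac{478016}{-142591 + \frac{1}{225 + 630} \cdot 342} = - \frac{478016}{-142591 + \frac{1}{855} \cdot 342} = - \frac{478016}{-142591 + \frac{2}{5}} = - \frac{478016}{- \frac{712953}{5}} = \left(-478016\right) \left(- \frac{5}{712953}\right) = \frac{2390080}{712953}$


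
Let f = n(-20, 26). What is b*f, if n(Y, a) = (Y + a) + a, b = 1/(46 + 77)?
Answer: 32/123 ≈ 0.26016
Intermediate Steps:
b = 1/123 ≈ 0.0081301
n(Y, a) = Y + 2*a
f = 32 (f = -20 + 2*26 = -20 + 52 = 32)
b*f = (1/123)*32 = 32/123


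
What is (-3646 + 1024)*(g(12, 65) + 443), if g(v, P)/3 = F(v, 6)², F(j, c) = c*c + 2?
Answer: -12520050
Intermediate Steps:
F(j, c) = 2 + c² (F(j, c) = c² + 2 = 2 + c²)
g(v, P) = 4332 (g(v, P) = 3*(2 + 6²)² = 3*(2 + 36)² = 3*38² = 3*1444 = 4332)
(-3646 + 1024)*(g(12, 65) + 443) = (-3646 + 1024)*(4332 + 443) = -2622*4775 = -12520050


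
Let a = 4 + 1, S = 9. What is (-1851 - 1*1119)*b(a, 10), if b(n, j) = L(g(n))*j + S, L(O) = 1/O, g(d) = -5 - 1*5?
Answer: -23760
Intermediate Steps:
a = 5
g(d) = -10 (g(d) = -5 - 5 = -10)
b(n, j) = 9 - j/10 (b(n, j) = j/(-10) + 9 = -j/10 + 9 = 9 - j/10)
(-1851 - 1*1119)*b(a, 10) = (-1851 - 1*1119)*(9 - ⅒*10) = (-1851 - 1119)*(9 - 1) = -2970*8 = -23760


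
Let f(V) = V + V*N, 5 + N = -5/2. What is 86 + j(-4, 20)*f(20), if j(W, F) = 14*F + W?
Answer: -35794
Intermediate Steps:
N = -15/2 (N = -5 - 5/2 = -15/2 ≈ -7.5000)
j(W, F) = W + 14*F
f(V) = -13*V/2 (f(V) = V + V*(-15/2) = V - 15*V/2 = -13*V/2)
86 + j(-4, 20)*f(20) = 86 + (-4 + 14*20)*(-13/2*20) = 86 + (-4 + 280)*(-130) = 86 + 276*(-130) = 86 - 35880 = -35794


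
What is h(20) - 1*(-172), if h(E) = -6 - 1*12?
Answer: 154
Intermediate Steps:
h(E) = -18 (h(E) = -6 - 12 = -18)
h(20) - 1*(-172) = -18 - 1*(-172) = -18 + 172 = 154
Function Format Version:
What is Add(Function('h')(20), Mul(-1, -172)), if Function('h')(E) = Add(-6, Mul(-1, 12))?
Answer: 154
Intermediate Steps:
Function('h')(E) = -18 (Function('h')(E) = Add(-6, -12) = -18)
Add(Function('h')(20), Mul(-1, -172)) = Add(-18, Mul(-1, -172)) = Add(-18, 172) = 154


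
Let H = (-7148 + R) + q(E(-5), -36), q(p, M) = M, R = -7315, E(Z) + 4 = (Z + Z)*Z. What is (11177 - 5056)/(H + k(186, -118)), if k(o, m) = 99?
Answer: -6121/14400 ≈ -0.42507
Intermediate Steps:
E(Z) = -4 + 2*Z² (E(Z) = -4 + (Z + Z)*Z = -4 + (2*Z)*Z = -4 + 2*Z²)
H = -14499 (H = (-7148 - 7315) - 36 = -14463 - 36 = -14499)
(11177 - 5056)/(H + k(186, -118)) = (11177 - 5056)/(-14499 + 99) = 6121/(-14400) = 6121*(-1/14400) = -6121/14400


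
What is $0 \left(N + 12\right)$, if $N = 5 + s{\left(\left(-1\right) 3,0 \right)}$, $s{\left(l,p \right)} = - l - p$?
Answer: $0$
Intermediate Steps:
$N = 8$ ($N = 5 - \left(-1\right) 3 = 5 + \left(\left(-1\right) \left(-3\right) + 0\right) = 5 + \left(3 + 0\right) = 5 + 3 = 8$)
$0 \left(N + 12\right) = 0 \left(8 + 12\right) = 0 \cdot 20 = 0$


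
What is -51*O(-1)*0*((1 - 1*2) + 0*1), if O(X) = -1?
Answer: 0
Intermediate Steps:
-51*O(-1)*0*((1 - 1*2) + 0*1) = -51*(-1*0)*((1 - 1*2) + 0*1) = -0*((1 - 2) + 0) = -0*(-1 + 0) = -0*(-1) = -51*0 = 0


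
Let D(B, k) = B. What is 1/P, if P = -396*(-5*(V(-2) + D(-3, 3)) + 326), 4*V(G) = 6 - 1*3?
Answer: -1/133551 ≈ -7.4878e-6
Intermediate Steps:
V(G) = ¾ (V(G) = (6 - 1*3)/4 = (6 - 3)/4 = (¼)*3 = ¾)
P = -133551 (P = -396*(-5*(¾ - 3) + 326) = -396*(-5*(-9/4) + 326) = -396*(45/4 + 326) = -396*1349/4 = -133551)
1/P = 1/(-133551) = -1/133551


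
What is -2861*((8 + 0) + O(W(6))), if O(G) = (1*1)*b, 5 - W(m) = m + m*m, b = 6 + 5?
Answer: -54359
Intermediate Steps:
b = 11
W(m) = 5 - m - m**2 (W(m) = 5 - (m + m*m) = 5 - (m + m**2) = 5 + (-m - m**2) = 5 - m - m**2)
O(G) = 11 (O(G) = (1*1)*11 = 1*11 = 11)
-2861*((8 + 0) + O(W(6))) = -2861*((8 + 0) + 11) = -2861*(8 + 11) = -2861*19 = -54359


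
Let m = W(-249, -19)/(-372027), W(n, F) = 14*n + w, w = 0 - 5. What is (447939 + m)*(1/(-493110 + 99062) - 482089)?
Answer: -7914248885252275914853/36649123824 ≈ -2.1595e+11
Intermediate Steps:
w = -5
W(n, F) = -5 + 14*n (W(n, F) = 14*n - 5 = -5 + 14*n)
m = 3491/372027 (m = (-5 + 14*(-249))/(-372027) = (-5 - 3486)*(-1/372027) = -3491*(-1/372027) = 3491/372027 ≈ 0.0093837)
(447939 + m)*(1/(-493110 + 99062) - 482089) = (447939 + 3491/372027)*(1/(-493110 + 99062) - 482089) = 166645405844*(1/(-394048) - 482089)/372027 = 166645405844*(-1/394048 - 482089)/372027 = (166645405844/372027)*(-189966206273/394048) = -7914248885252275914853/36649123824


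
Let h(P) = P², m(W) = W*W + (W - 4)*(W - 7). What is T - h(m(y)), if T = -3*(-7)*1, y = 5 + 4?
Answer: -8260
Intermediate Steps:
y = 9
m(W) = W² + (-7 + W)*(-4 + W) (m(W) = W² + (-4 + W)*(-7 + W) = W² + (-7 + W)*(-4 + W))
T = 21 (T = 21*1 = 21)
T - h(m(y)) = 21 - (28 - 11*9 + 2*9²)² = 21 - (28 - 99 + 2*81)² = 21 - (28 - 99 + 162)² = 21 - 1*91² = 21 - 1*8281 = 21 - 8281 = -8260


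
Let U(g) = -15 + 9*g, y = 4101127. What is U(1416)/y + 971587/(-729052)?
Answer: -3975321575641/2989934841604 ≈ -1.3296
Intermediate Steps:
U(1416)/y + 971587/(-729052) = (-15 + 9*1416)/4101127 + 971587/(-729052) = (-15 + 12744)*(1/4101127) + 971587*(-1/729052) = 12729*(1/4101127) - 971587/729052 = 12729/4101127 - 971587/729052 = -3975321575641/2989934841604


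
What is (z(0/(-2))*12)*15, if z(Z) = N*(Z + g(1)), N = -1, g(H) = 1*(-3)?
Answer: 540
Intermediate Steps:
g(H) = -3
z(Z) = 3 - Z (z(Z) = -(Z - 3) = -(-3 + Z) = 3 - Z)
(z(0/(-2))*12)*15 = ((3 - 0/(-2))*12)*15 = ((3 - 0*(-1)/2)*12)*15 = ((3 - 1*0)*12)*15 = ((3 + 0)*12)*15 = (3*12)*15 = 36*15 = 540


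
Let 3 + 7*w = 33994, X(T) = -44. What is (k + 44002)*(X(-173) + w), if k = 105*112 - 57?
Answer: 1876311515/7 ≈ 2.6804e+8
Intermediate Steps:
w = 33991/7 (w = -3/7 + (⅐)*33994 = -3/7 + 33994/7 = 33991/7 ≈ 4855.9)
k = 11703 (k = 11760 - 57 = 11703)
(k + 44002)*(X(-173) + w) = (11703 + 44002)*(-44 + 33991/7) = 55705*(33683/7) = 1876311515/7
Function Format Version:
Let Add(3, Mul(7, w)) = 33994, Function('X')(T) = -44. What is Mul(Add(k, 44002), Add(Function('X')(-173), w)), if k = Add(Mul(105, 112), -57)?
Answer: Rational(1876311515, 7) ≈ 2.6804e+8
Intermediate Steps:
w = Rational(33991, 7) (w = Add(Rational(-3, 7), Mul(Rational(1, 7), 33994)) = Add(Rational(-3, 7), Rational(33994, 7)) = Rational(33991, 7) ≈ 4855.9)
k = 11703 (k = Add(11760, -57) = 11703)
Mul(Add(k, 44002), Add(Function('X')(-173), w)) = Mul(Add(11703, 44002), Add(-44, Rational(33991, 7))) = Mul(55705, Rational(33683, 7)) = Rational(1876311515, 7)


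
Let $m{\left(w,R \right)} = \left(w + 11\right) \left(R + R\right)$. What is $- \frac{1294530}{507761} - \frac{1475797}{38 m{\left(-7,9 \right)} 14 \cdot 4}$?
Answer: $- \frac{947694868997}{77797109376} \approx -12.182$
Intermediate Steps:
$m{\left(w,R \right)} = 2 R \left(11 + w\right)$ ($m{\left(w,R \right)} = \left(11 + w\right) 2 R = 2 R \left(11 + w\right)$)
$- \frac{1294530}{507761} - \frac{1475797}{38 m{\left(-7,9 \right)} 14 \cdot 4} = - \frac{1294530}{507761} - \frac{1475797}{38 \cdot 2 \cdot 9 \left(11 - 7\right) 14 \cdot 4} = \left(-1294530\right) \frac{1}{507761} - \frac{1475797}{38 \cdot 2 \cdot 9 \cdot 4 \cdot 56} = - \frac{1294530}{507761} - \frac{1475797}{38 \cdot 72 \cdot 56} = - \frac{1294530}{507761} - \frac{1475797}{2736 \cdot 56} = - \frac{1294530}{507761} - \frac{1475797}{153216} = - \frac{947694868997}{77797109376}$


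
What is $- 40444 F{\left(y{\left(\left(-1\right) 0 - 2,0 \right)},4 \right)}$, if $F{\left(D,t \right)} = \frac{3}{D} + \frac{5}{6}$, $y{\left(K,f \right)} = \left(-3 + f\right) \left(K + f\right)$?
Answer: $- \frac{161776}{3} \approx -53925.0$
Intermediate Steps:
$F{\left(D,t \right)} = \frac{5}{6} + \frac{3}{D}$ ($F{\left(D,t \right)} = \frac{3}{D} + 5 \cdot \frac{1}{6} = \frac{3}{D} + \frac{5}{6} = \frac{5}{6} + \frac{3}{D}$)
$- 40444 F{\left(y{\left(\left(-1\right) 0 - 2,0 \right)},4 \right)} = - 40444 \left(\frac{5}{6} + \frac{3}{0^{2} - 3 \left(\left(-1\right) 0 - 2\right) - 0 + \left(\left(-1\right) 0 - 2\right) 0}\right) = - 40444 \left(\frac{5}{6} + \frac{3}{0 - 3 \left(0 - 2\right) + 0 + \left(0 - 2\right) 0}\right) = - 40444 \left(\frac{5}{6} + \frac{3}{0 - -6 + 0 - 0}\right) = - 40444 \left(\frac{5}{6} + \frac{3}{0 + 6 + 0 + 0}\right) = - 40444 \left(\frac{5}{6} + \frac{3}{6}\right) = - 40444 \left(\frac{5}{6} + 3 \cdot \frac{1}{6}\right) = - 40444 \left(\frac{5}{6} + \frac{1}{2}\right) = \left(-40444\right) \frac{4}{3} = - \frac{161776}{3}$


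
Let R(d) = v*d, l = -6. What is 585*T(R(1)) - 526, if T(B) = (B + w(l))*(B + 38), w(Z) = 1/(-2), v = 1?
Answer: 21763/2 ≈ 10882.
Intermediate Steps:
w(Z) = -½
R(d) = d (R(d) = 1*d = d)
T(B) = (38 + B)*(-½ + B) (T(B) = (B - ½)*(B + 38) = (-½ + B)*(38 + B) = (38 + B)*(-½ + B))
585*T(R(1)) - 526 = 585*(-19 + 1² + (75/2)*1) - 526 = 585*(-19 + 1 + 75/2) - 526 = 585*(39/2) - 526 = 22815/2 - 526 = 21763/2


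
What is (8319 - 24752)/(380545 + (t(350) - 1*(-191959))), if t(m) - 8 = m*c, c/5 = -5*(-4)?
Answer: -16433/607512 ≈ -0.027050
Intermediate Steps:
c = 100 (c = 5*(-5*(-4)) = 5*20 = 100)
t(m) = 8 + 100*m (t(m) = 8 + m*100 = 8 + 100*m)
(8319 - 24752)/(380545 + (t(350) - 1*(-191959))) = (8319 - 24752)/(380545 + ((8 + 100*350) - 1*(-191959))) = -16433/(380545 + ((8 + 35000) + 191959)) = -16433/(380545 + (35008 + 191959)) = -16433/(380545 + 226967) = -16433/607512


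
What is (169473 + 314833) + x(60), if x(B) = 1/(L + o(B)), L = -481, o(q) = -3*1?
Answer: 234404103/484 ≈ 4.8431e+5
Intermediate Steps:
o(q) = -3
x(B) = -1/484 (x(B) = 1/(-481 - 3) = 1/(-484) = -1/484)
(169473 + 314833) + x(60) = (169473 + 314833) - 1/484 = 484306 - 1/484 = 234404103/484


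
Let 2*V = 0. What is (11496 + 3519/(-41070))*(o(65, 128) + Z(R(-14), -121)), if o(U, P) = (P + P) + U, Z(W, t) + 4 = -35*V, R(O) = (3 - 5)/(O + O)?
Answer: 49889164239/13690 ≈ 3.6442e+6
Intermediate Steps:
V = 0 (V = (1/2)*0 = 0)
R(O) = -1/O (R(O) = -2*1/(2*O) = -1/O)
Z(W, t) = -4 (Z(W, t) = -4 - 35*0 = -4 + 0 = -4)
o(U, P) = U + 2*P (o(U, P) = 2*P + U = U + 2*P)
(11496 + 3519/(-41070))*(o(65, 128) + Z(R(-14), -121)) = (11496 + 3519/(-41070))*((65 + 2*128) - 4) = (11496 + 3519*(-1/41070))*((65 + 256) - 4) = (11496 - 1173/13690)*(321 - 4) = (157379067/13690)*317 = 49889164239/13690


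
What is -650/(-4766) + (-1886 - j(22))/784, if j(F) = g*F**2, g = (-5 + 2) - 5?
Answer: 2493719/934136 ≈ 2.6695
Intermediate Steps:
g = -8 (g = -3 - 5 = -8)
j(F) = -8*F**2
-650/(-4766) + (-1886 - j(22))/784 = -650/(-4766) + (-1886 - (-8)*22**2)/784 = -650*(-1/4766) + (-1886 - (-8)*484)*(1/784) = 325/2383 + (-1886 - 1*(-3872))*(1/784) = 325/2383 + (-1886 + 3872)*(1/784) = 325/2383 + 1986*(1/784) = 325/2383 + 993/392 = 2493719/934136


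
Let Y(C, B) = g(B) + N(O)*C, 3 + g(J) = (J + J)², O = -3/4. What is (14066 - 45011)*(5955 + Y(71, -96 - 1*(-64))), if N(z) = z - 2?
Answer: -1219573395/4 ≈ -3.0489e+8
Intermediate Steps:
O = -¾ (O = -3*¼ = -¾ ≈ -0.75000)
N(z) = -2 + z
g(J) = -3 + 4*J² (g(J) = -3 + (J + J)² = -3 + (2*J)² = -3 + 4*J²)
Y(C, B) = -3 + 4*B² - 11*C/4 (Y(C, B) = (-3 + 4*B²) + (-2 - ¾)*C = (-3 + 4*B²) - 11*C/4 = -3 + 4*B² - 11*C/4)
(14066 - 45011)*(5955 + Y(71, -96 - 1*(-64))) = (14066 - 45011)*(5955 + (-3 + 4*(-96 - 1*(-64))² - 11/4*71)) = -30945*(5955 + (-3 + 4*(-96 + 64)² - 781/4)) = -30945*(5955 + (-3 + 4*(-32)² - 781/4)) = -30945*(5955 + (-3 + 4*1024 - 781/4)) = -30945*(5955 + (-3 + 4096 - 781/4)) = -30945*(5955 + 15591/4) = -30945*39411/4 = -1219573395/4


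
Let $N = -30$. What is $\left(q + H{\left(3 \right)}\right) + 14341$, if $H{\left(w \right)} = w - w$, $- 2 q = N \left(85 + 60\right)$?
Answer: $16516$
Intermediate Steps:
$q = 2175$ ($q = - \frac{\left(-30\right) \left(85 + 60\right)}{2} = - \frac{\left(-30\right) 145}{2} = \left(- \frac{1}{2}\right) \left(-4350\right) = 2175$)
$H{\left(w \right)} = 0$
$\left(q + H{\left(3 \right)}\right) + 14341 = \left(2175 + 0\right) + 14341 = 2175 + 14341 = 16516$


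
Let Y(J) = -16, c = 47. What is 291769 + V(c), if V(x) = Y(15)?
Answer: 291753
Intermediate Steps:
V(x) = -16
291769 + V(c) = 291769 - 16 = 291753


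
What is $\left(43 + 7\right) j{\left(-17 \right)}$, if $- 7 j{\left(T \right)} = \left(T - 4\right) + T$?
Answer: $\frac{1900}{7} \approx 271.43$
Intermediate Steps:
$j{\left(T \right)} = \frac{4}{7} - \frac{2 T}{7}$ ($j{\left(T \right)} = - \frac{\left(T - 4\right) + T}{7} = - \frac{\left(-4 + T\right) + T}{7} = - \frac{-4 + 2 T}{7} = \frac{4}{7} - \frac{2 T}{7}$)
$\left(43 + 7\right) j{\left(-17 \right)} = \left(43 + 7\right) \left(\frac{4}{7} - - \frac{34}{7}\right) = 50 \left(\frac{4}{7} + \frac{34}{7}\right) = 50 \cdot \frac{38}{7} = \frac{1900}{7}$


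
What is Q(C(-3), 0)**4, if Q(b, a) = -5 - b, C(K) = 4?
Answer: 6561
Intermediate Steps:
Q(C(-3), 0)**4 = (-5 - 1*4)**4 = (-5 - 4)**4 = (-9)**4 = 6561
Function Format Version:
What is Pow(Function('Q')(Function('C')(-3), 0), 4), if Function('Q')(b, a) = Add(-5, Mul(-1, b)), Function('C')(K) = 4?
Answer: 6561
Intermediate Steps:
Pow(Function('Q')(Function('C')(-3), 0), 4) = Pow(Add(-5, Mul(-1, 4)), 4) = Pow(Add(-5, -4), 4) = Pow(-9, 4) = 6561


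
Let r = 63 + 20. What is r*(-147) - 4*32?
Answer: -12329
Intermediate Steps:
r = 83
r*(-147) - 4*32 = 83*(-147) - 4*32 = -12201 - 128 = -12329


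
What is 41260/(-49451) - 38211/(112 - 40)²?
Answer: -701154667/85451328 ≈ -8.2053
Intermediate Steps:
41260/(-49451) - 38211/(112 - 40)² = 41260*(-1/49451) - 38211/(72²) = -41260/49451 - 38211/5184 = -41260/49451 - 38211*1/5184 = -41260/49451 - 12737/1728 = -701154667/85451328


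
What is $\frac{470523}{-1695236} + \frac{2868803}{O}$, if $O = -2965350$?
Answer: $- \frac{3129281750279}{2513484036300} \approx -1.245$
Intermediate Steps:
$\frac{470523}{-1695236} + \frac{2868803}{O} = \frac{470523}{-1695236} + \frac{2868803}{-2965350} = 470523 \left(- \frac{1}{1695236}\right) + 2868803 \left(- \frac{1}{2965350}\right) = - \frac{470523}{1695236} - \frac{2868803}{2965350} = - \frac{3129281750279}{2513484036300}$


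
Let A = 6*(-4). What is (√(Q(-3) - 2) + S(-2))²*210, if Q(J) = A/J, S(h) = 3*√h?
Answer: -2520 + 2520*I*√3 ≈ -2520.0 + 4364.8*I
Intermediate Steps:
A = -24
Q(J) = -24/J
(√(Q(-3) - 2) + S(-2))²*210 = (√(-24/(-3) - 2) + 3*√(-2))²*210 = (√(-24*(-⅓) - 2) + 3*(I*√2))²*210 = (√(8 - 2) + 3*I*√2)²*210 = (√6 + 3*I*√2)²*210 = 210*(√6 + 3*I*√2)²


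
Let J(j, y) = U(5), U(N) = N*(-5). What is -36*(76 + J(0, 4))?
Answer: -1836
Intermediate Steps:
U(N) = -5*N
J(j, y) = -25 (J(j, y) = -5*5 = -25)
-36*(76 + J(0, 4)) = -36*(76 - 25) = -36*51 = -1836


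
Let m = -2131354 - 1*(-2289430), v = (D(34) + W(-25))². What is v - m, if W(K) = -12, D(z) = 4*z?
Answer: -142700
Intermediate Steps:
v = 15376 (v = (4*34 - 12)² = (136 - 12)² = 124² = 15376)
m = 158076 (m = -2131354 + 2289430 = 158076)
v - m = 15376 - 1*158076 = 15376 - 158076 = -142700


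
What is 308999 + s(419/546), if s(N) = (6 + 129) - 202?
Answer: 308932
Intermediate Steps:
s(N) = -67 (s(N) = 135 - 202 = -67)
308999 + s(419/546) = 308999 - 67 = 308932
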